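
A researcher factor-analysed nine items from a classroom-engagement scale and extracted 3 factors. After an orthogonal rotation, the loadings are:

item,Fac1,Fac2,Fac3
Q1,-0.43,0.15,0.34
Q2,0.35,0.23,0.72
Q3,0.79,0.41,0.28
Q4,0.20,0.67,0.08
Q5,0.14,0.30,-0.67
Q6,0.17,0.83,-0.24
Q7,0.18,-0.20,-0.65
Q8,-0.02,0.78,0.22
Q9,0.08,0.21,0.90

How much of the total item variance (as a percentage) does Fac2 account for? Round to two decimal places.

24.04%

SS loadings for Fac2 = 0.15² + 0.23² + 0.41² + 0.67² + 0.30² + 0.83² + (-0.20)² + 0.78² + 0.21² = 2.1638
With 9 standardized items, total variance = 9. Proportion = 2.1638/9 = 0.2404 → 24.04%.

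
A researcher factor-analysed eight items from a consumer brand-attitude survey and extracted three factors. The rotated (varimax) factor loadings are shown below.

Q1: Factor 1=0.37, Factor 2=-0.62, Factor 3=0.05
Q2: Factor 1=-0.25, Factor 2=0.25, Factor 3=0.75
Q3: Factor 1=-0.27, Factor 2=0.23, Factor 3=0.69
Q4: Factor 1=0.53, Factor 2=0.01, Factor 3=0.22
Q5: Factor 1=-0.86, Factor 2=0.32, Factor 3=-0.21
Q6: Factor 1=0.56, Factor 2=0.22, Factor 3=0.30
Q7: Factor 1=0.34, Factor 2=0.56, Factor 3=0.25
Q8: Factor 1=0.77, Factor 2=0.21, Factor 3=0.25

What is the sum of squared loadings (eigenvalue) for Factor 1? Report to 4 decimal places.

2.3149

SS loadings for Factor 1 = 0.37² + (-0.25)² + (-0.27)² + 0.53² + (-0.86)² + 0.56² + 0.34² + 0.77² = 0.1369 + 0.0625 + 0.0729 + 0.2809 + 0.7396 + 0.3136 + 0.1156 + 0.5929 = 2.3149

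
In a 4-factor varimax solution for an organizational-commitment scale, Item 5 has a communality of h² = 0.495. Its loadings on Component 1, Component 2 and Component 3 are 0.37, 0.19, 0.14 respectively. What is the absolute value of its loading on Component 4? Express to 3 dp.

Under orthogonal rotation h² = Σλ², so λ_Component 4² = h² − (0.1926) = 0.495 − 0.1926 = 0.3024.
|λ| = √0.3024 = 0.5499.

0.550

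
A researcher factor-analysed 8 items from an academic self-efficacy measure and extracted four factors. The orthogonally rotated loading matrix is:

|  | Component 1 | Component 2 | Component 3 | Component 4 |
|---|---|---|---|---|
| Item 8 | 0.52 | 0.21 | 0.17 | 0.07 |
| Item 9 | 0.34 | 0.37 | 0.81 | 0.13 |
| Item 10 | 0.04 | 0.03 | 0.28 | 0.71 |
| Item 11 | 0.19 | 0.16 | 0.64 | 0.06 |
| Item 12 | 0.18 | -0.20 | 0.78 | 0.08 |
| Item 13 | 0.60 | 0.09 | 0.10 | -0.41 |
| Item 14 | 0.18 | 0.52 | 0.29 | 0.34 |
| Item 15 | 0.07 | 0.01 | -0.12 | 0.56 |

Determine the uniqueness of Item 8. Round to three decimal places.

h² = 0.52² + 0.21² + 0.17² + 0.07² = 0.2704 + 0.0441 + 0.0289 + 0.0049 = 0.3483
Uniqueness u² = 1 − h² = 1 − 0.3483 = 0.6517

0.652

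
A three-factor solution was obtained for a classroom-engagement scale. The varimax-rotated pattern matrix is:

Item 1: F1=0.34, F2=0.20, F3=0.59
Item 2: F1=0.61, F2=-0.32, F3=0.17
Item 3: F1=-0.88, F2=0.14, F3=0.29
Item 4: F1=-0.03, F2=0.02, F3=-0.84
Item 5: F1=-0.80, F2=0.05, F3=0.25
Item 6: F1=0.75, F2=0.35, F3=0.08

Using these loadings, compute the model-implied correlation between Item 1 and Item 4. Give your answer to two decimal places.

-0.50

r̂ = Σ λ_i·λ_j across factors = (0.34)(-0.03) + (0.20)(0.02) + (0.59)(-0.84)
  = -0.0102 +0.0040 -0.4956 = -0.5018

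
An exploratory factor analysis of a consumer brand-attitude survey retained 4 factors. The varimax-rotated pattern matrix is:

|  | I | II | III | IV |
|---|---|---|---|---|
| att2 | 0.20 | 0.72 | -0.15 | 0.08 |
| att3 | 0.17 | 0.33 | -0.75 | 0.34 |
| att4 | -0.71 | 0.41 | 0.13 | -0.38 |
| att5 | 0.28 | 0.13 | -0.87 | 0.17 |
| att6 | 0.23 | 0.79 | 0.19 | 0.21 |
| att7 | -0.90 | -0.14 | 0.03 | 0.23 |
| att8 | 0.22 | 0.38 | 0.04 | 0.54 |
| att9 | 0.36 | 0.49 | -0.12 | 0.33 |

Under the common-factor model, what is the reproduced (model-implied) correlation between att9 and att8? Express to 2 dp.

0.44

r̂ = Σ λ_i·λ_j across factors = (0.36)(0.22) + (0.49)(0.38) + (-0.12)(0.04) + (0.33)(0.54)
  = +0.0792 +0.1862 -0.0048 +0.1782 = 0.4388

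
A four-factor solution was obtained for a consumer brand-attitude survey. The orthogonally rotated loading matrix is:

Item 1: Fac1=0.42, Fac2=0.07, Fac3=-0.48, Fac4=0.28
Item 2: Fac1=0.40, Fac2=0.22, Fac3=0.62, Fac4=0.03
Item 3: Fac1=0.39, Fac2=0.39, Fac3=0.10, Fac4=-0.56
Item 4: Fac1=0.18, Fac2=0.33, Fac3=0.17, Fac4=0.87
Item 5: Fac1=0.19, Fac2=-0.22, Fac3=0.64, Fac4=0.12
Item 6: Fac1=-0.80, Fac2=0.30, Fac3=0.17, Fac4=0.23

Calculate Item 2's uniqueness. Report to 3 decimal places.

0.406

h² = 0.40² + 0.22² + 0.62² + 0.03² = 0.1600 + 0.0484 + 0.3844 + 0.0009 = 0.5937
Uniqueness u² = 1 − h² = 1 − 0.5937 = 0.4063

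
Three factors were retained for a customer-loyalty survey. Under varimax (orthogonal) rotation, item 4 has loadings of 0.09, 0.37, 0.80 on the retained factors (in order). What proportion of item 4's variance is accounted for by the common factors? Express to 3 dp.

h² = 0.09² + 0.37² + 0.80² = 0.0081 + 0.1369 + 0.6400 = 0.7850

0.785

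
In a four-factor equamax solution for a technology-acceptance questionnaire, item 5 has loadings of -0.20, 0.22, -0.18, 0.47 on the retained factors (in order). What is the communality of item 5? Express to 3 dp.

0.342

h² = (-0.20)² + 0.22² + (-0.18)² + 0.47² = 0.0400 + 0.0484 + 0.0324 + 0.2209 = 0.3417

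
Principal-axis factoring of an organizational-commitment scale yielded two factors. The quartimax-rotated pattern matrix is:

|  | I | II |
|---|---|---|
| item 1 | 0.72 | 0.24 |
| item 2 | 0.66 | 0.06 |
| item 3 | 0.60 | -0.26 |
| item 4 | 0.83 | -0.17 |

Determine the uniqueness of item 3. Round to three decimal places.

0.572

h² = 0.60² + (-0.26)² = 0.3600 + 0.0676 = 0.4276
Uniqueness u² = 1 − h² = 1 − 0.4276 = 0.5724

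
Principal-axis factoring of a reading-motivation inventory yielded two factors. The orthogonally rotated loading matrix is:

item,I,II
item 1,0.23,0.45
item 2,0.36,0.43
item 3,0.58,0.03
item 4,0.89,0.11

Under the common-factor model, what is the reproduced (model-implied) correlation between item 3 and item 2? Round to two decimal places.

r̂ = Σ λ_i·λ_j across factors = (0.58)(0.36) + (0.03)(0.43)
  = +0.2088 +0.0129 = 0.2217

0.22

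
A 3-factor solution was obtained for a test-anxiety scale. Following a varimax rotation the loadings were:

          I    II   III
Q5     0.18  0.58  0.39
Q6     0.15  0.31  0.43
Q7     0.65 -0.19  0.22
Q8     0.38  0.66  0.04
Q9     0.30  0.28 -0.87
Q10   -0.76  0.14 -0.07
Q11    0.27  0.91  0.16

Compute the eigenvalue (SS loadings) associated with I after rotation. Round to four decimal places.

SS loadings for I = 0.18² + 0.15² + 0.65² + 0.38² + 0.30² + (-0.76)² + 0.27² = 0.0324 + 0.0225 + 0.4225 + 0.1444 + 0.0900 + 0.5776 + 0.0729 = 1.3623

1.3623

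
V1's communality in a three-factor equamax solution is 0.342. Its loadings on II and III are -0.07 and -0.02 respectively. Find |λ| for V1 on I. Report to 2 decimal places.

0.58

Under orthogonal rotation h² = Σλ², so λ_I² = h² − (0.0053) = 0.342 − 0.0053 = 0.3367.
|λ| = √0.3367 = 0.5803.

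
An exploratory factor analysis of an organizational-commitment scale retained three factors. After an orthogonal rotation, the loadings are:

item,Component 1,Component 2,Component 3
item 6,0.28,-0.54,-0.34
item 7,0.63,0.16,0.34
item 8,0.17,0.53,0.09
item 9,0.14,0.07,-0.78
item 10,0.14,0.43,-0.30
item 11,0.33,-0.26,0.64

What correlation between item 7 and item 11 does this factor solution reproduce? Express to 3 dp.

0.384

r̂ = Σ λ_i·λ_j across factors = (0.63)(0.33) + (0.16)(-0.26) + (0.34)(0.64)
  = +0.2079 -0.0416 +0.2176 = 0.3839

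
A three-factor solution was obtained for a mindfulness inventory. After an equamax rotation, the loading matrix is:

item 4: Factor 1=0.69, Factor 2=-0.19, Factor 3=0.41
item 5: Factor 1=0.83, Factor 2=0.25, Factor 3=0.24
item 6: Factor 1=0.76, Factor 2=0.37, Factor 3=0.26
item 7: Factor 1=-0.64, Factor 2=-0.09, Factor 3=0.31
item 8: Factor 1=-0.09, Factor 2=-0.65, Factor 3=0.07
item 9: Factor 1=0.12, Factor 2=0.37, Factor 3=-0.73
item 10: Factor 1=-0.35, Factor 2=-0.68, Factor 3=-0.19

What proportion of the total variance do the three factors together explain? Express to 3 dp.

0.647

SS loadings by factor: 2.2972, 1.2654, 0.9633; total = 4.5259.
Total variance with 7 standardized items is 7, so the solution explains 4.5259/7 = 0.6466.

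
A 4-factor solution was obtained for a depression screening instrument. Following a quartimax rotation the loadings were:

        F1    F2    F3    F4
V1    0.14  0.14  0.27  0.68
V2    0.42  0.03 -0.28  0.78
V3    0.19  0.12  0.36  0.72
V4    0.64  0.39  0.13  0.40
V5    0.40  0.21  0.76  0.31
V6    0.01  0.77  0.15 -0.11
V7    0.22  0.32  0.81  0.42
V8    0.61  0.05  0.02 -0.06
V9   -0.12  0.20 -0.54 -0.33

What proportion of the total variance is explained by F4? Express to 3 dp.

0.238

SS loadings for F4 = 0.68² + 0.78² + 0.72² + 0.40² + 0.31² + (-0.11)² + 0.42² + (-0.06)² + (-0.33)² = 2.1463
Proportion of variance = 2.1463 / 9 = 0.2385.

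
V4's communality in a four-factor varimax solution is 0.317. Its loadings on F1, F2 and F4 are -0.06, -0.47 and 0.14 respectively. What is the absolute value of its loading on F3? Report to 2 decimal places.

0.27

Under orthogonal rotation h² = Σλ², so λ_F3² = h² − (0.2441) = 0.317 − 0.2441 = 0.0729.
|λ| = √0.0729 = 0.2700.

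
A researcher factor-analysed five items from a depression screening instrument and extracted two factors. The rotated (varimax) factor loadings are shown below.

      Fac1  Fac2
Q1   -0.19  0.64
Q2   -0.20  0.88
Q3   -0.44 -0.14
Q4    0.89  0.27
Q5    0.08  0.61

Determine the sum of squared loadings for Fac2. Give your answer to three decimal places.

SS loadings for Fac2 = 0.64² + 0.88² + (-0.14)² + 0.27² + 0.61² = 0.4096 + 0.7744 + 0.0196 + 0.0729 + 0.3721 = 1.6486

1.649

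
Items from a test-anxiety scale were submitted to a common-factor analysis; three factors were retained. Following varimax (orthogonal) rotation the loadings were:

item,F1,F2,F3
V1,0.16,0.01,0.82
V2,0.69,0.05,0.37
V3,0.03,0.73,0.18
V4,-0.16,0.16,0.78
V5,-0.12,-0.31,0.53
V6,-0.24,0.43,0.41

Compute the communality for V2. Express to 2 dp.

0.62

h² = 0.69² + 0.05² + 0.37² = 0.4761 + 0.0025 + 0.1369 = 0.6155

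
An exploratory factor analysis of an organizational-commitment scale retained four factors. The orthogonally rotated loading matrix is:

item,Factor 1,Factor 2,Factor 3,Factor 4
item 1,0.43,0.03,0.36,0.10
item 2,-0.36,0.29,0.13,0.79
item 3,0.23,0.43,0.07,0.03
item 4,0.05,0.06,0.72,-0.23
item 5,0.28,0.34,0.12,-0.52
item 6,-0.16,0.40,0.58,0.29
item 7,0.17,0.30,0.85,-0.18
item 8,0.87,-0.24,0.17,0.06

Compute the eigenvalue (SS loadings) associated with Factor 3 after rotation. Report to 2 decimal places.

1.77

SS loadings for Factor 3 = 0.36² + 0.13² + 0.07² + 0.72² + 0.12² + 0.58² + 0.85² + 0.17² = 0.1296 + 0.0169 + 0.0049 + 0.5184 + 0.0144 + 0.3364 + 0.7225 + 0.0289 = 1.7720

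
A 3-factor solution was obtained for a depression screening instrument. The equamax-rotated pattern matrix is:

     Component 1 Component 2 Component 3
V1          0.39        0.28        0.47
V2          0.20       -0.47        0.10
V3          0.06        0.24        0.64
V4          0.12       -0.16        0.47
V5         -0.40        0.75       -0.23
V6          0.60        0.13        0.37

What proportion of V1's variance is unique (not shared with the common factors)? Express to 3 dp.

h² = 0.39² + 0.28² + 0.47² = 0.1521 + 0.0784 + 0.2209 = 0.4514
Uniqueness u² = 1 − h² = 1 − 0.4514 = 0.5486

0.549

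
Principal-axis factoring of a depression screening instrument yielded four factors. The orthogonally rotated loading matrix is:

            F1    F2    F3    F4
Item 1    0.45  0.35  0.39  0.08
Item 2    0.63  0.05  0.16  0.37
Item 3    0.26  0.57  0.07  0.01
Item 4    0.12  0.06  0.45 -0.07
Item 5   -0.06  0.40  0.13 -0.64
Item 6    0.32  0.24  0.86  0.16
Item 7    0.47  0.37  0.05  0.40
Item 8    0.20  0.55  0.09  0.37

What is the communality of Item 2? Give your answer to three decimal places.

0.562

h² = 0.63² + 0.05² + 0.16² + 0.37² = 0.3969 + 0.0025 + 0.0256 + 0.1369 = 0.5619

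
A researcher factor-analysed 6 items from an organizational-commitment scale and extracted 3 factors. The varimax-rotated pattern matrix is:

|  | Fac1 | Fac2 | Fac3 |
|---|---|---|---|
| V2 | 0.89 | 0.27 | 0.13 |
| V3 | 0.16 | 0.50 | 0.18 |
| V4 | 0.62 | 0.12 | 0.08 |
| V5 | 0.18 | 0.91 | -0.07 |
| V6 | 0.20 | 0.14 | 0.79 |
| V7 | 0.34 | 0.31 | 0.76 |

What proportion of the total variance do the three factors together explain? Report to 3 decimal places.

Communalities: 0.8819, 0.3080, 0.4052, 0.8654, 0.6837, 0.7893; Σh² = 3.9335.
Total variance with 6 standardized items is 6, so the solution explains 3.9335/6 = 0.6556.

0.656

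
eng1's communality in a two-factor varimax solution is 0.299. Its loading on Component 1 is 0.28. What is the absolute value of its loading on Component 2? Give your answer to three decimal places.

Under orthogonal rotation h² = Σλ², so λ_Component 2² = h² − (0.0784) = 0.299 − 0.0784 = 0.2206.
|λ| = √0.2206 = 0.4697.

0.470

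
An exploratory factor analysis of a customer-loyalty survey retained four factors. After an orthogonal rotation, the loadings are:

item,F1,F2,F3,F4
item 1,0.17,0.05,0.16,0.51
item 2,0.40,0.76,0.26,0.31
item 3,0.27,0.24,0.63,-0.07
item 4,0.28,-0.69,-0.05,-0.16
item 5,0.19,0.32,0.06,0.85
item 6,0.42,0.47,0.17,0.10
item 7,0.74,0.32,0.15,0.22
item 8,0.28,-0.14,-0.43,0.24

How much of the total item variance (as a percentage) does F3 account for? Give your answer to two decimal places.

9.16%

SS loadings for F3 = 0.16² + 0.26² + 0.63² + (-0.05)² + 0.06² + 0.17² + 0.15² + (-0.43)² = 0.7325
With 8 standardized items, total variance = 8. Proportion = 0.7325/8 = 0.0916 → 9.16%.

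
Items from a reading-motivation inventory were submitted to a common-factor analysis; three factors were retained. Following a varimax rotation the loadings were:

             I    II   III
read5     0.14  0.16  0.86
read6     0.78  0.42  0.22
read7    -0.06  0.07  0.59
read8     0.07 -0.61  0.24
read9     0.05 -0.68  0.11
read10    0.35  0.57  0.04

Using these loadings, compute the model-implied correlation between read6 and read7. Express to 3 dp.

0.112

r̂ = Σ λ_i·λ_j across factors = (0.78)(-0.06) + (0.42)(0.07) + (0.22)(0.59)
  = -0.0468 +0.0294 +0.1298 = 0.1124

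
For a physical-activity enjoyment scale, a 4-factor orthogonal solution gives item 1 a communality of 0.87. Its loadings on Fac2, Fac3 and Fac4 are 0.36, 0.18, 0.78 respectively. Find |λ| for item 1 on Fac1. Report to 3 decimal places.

Under orthogonal rotation h² = Σλ², so λ_Fac1² = h² − (0.7704) = 0.87 − 0.7704 = 0.0996.
|λ| = √0.0996 = 0.3156.

0.316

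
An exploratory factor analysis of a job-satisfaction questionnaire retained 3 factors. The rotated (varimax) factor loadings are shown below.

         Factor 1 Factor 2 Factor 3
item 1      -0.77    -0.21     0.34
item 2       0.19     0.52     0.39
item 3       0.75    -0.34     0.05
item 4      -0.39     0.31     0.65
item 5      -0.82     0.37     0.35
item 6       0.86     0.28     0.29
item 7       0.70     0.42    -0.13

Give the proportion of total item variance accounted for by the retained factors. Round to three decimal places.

0.726

Communalities: 0.7526, 0.4586, 0.6806, 0.6707, 0.9318, 0.9021, 0.6833; Σh² = 5.0797.
Total variance with 7 standardized items is 7, so the solution explains 5.0797/7 = 0.7257.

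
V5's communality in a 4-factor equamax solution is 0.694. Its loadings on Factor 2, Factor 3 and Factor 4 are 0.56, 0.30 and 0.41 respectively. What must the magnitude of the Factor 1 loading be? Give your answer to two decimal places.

Under orthogonal rotation h² = Σλ², so λ_Factor 1² = h² − (0.5717) = 0.694 − 0.5717 = 0.1223.
|λ| = √0.1223 = 0.3497.

0.35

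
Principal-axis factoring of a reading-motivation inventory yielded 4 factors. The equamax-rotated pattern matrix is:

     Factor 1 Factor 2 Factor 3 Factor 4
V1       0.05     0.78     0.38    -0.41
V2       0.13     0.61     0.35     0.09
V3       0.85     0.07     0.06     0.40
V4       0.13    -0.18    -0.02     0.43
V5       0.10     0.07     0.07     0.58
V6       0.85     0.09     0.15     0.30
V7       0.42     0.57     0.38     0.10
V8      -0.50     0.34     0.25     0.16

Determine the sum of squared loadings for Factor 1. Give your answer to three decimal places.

1.918

SS loadings for Factor 1 = 0.05² + 0.13² + 0.85² + 0.13² + 0.10² + 0.85² + 0.42² + (-0.50)² = 0.0025 + 0.0169 + 0.7225 + 0.0169 + 0.0100 + 0.7225 + 0.1764 + 0.2500 = 1.9177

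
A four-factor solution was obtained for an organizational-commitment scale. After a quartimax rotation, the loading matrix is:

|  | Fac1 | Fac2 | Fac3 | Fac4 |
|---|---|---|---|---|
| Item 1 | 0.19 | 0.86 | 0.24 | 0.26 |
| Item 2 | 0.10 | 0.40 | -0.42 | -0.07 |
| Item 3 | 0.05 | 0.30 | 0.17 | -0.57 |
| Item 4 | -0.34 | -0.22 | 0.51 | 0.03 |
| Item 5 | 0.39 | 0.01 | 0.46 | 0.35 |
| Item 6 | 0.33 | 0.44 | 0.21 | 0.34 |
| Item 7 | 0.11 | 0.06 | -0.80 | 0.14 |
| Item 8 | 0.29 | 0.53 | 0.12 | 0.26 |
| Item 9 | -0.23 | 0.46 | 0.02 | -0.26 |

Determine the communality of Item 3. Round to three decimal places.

h² = 0.05² + 0.30² + 0.17² + (-0.57)² = 0.0025 + 0.0900 + 0.0289 + 0.3249 = 0.4463

0.446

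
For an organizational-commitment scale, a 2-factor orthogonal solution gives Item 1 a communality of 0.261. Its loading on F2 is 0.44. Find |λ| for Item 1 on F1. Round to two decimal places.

Under orthogonal rotation h² = Σλ², so λ_F1² = h² − (0.1936) = 0.261 − 0.1936 = 0.0674.
|λ| = √0.0674 = 0.2596.

0.26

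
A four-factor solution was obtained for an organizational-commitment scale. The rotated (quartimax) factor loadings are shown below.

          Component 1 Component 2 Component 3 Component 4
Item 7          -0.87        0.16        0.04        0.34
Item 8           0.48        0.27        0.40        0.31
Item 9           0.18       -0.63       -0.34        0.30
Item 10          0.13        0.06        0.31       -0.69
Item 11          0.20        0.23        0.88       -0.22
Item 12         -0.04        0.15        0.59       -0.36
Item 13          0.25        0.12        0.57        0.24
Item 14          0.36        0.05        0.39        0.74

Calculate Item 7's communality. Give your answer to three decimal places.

0.900

h² = (-0.87)² + 0.16² + 0.04² + 0.34² = 0.7569 + 0.0256 + 0.0016 + 0.1156 = 0.8997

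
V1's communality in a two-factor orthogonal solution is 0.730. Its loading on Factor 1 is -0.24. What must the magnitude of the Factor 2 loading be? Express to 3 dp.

Under orthogonal rotation h² = Σλ², so λ_Factor 2² = h² − (0.0576) = 0.730 − 0.0576 = 0.6724.
|λ| = √0.6724 = 0.8200.

0.820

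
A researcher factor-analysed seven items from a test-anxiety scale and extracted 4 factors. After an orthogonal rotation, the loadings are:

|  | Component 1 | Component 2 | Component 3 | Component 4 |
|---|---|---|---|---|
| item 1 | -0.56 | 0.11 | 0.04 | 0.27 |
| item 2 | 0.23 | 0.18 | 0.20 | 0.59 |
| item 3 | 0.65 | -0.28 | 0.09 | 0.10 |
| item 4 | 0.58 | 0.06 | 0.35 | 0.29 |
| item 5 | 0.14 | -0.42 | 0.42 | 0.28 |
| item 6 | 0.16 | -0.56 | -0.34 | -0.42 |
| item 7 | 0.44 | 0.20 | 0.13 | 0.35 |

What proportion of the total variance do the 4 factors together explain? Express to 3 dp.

Communalities: 0.4002, 0.4734, 0.5190, 0.5466, 0.4508, 0.6312, 0.3730; Σh² = 3.3942.
Total variance with 7 standardized items is 7, so the solution explains 3.3942/7 = 0.4849.

0.485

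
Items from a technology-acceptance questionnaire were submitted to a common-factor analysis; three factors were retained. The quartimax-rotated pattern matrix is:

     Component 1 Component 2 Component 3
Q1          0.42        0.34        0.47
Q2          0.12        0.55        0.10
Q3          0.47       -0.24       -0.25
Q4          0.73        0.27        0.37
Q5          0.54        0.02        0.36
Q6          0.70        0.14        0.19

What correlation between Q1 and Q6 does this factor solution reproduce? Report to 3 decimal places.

r̂ = Σ λ_i·λ_j across factors = (0.42)(0.70) + (0.34)(0.14) + (0.47)(0.19)
  = +0.2940 +0.0476 +0.0893 = 0.4309

0.431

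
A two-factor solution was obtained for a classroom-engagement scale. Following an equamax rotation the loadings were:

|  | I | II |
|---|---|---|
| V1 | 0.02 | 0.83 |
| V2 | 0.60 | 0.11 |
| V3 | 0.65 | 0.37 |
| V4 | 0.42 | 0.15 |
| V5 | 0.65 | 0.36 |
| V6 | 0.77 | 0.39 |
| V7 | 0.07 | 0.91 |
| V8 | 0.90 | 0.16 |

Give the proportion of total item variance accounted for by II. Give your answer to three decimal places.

SS loadings for II = 0.83² + 0.11² + 0.37² + 0.15² + 0.36² + 0.39² + 0.91² + 0.16² = 1.9958
Proportion of variance = 1.9958 / 8 = 0.2495.

0.249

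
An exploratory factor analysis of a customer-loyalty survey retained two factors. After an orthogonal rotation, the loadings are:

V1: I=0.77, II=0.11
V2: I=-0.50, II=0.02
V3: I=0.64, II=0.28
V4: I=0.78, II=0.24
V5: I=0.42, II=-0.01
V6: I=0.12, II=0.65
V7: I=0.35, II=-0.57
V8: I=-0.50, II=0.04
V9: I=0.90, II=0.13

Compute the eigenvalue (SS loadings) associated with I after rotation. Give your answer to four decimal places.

SS loadings for I = 0.77² + (-0.50)² + 0.64² + 0.78² + 0.42² + 0.12² + 0.35² + (-0.50)² + 0.90² = 0.5929 + 0.2500 + 0.4096 + 0.6084 + 0.1764 + 0.0144 + 0.1225 + 0.2500 + 0.8100 = 3.2342

3.2342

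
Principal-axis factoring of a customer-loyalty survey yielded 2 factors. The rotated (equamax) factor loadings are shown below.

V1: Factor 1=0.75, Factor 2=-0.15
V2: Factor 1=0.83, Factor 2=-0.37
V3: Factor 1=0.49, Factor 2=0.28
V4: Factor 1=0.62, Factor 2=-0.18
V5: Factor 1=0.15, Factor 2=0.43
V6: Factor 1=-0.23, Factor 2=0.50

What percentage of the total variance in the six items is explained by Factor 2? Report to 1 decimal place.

SS loadings for Factor 2 = (-0.15)² + (-0.37)² + 0.28² + (-0.18)² + 0.43² + 0.50² = 0.7051
With 6 standardized items, total variance = 6. Proportion = 0.7051/6 = 0.1175 → 11.75%.

11.8%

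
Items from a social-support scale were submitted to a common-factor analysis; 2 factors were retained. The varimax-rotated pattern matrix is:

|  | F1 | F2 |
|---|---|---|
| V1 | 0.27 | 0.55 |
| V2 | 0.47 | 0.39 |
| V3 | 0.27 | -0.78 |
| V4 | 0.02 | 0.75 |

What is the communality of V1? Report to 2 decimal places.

0.38

h² = 0.27² + 0.55² = 0.0729 + 0.3025 = 0.3754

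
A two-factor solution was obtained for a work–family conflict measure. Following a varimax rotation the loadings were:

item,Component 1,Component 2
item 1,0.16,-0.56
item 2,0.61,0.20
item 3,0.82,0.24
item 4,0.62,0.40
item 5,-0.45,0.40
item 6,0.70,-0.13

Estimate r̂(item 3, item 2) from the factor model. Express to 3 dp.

r̂ = Σ λ_i·λ_j across factors = (0.82)(0.61) + (0.24)(0.20)
  = +0.5002 +0.0480 = 0.5482

0.548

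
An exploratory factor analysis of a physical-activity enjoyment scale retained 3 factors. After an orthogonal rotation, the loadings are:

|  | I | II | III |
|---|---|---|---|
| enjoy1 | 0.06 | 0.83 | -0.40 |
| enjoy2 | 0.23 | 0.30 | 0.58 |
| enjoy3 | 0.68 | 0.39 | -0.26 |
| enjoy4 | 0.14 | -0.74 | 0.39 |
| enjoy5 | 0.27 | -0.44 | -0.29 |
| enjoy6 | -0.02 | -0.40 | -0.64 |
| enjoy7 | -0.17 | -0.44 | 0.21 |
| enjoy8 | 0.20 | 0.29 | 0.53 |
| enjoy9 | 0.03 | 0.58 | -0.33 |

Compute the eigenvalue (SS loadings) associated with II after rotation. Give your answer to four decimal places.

2.4463

SS loadings for II = 0.83² + 0.30² + 0.39² + (-0.74)² + (-0.44)² + (-0.40)² + (-0.44)² + 0.29² + 0.58² = 0.6889 + 0.0900 + 0.1521 + 0.5476 + 0.1936 + 0.1600 + 0.1936 + 0.0841 + 0.3364 = 2.4463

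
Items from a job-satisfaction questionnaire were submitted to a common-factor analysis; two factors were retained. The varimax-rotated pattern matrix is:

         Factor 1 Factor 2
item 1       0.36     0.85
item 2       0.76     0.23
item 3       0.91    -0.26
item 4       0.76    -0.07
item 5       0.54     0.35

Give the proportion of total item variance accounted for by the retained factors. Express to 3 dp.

0.675

SS loadings by factor: 2.4045, 0.9704; total = 3.3749.
Total variance with 5 standardized items is 5, so the solution explains 3.3749/5 = 0.6750.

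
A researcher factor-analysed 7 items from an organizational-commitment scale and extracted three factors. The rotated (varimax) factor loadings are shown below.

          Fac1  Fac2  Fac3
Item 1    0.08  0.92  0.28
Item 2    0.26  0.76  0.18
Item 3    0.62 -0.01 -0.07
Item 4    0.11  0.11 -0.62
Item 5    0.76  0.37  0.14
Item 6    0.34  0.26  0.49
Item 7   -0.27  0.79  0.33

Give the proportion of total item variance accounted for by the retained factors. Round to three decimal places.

Communalities: 0.9312, 0.6776, 0.3894, 0.4086, 0.7341, 0.4233, 0.8059; Σh² = 4.3701.
Total variance with 7 standardized items is 7, so the solution explains 4.3701/7 = 0.6243.

0.624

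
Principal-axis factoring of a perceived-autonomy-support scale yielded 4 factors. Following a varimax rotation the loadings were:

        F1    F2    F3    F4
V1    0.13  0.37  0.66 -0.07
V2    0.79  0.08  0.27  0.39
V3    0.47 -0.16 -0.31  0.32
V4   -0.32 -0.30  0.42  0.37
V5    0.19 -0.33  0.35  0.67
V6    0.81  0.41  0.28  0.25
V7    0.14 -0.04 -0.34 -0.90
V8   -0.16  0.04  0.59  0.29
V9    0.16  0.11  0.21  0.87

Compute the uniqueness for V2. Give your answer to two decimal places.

0.14

h² = 0.79² + 0.08² + 0.27² + 0.39² = 0.6241 + 0.0064 + 0.0729 + 0.1521 = 0.8555
Uniqueness u² = 1 − h² = 1 − 0.8555 = 0.1445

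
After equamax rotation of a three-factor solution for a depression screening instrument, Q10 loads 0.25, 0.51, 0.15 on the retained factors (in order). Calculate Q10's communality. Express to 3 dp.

0.345

h² = 0.25² + 0.51² + 0.15² = 0.0625 + 0.2601 + 0.0225 = 0.3451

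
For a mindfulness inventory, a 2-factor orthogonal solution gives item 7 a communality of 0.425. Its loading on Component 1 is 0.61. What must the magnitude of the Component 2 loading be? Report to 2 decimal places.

0.23

Under orthogonal rotation h² = Σλ², so λ_Component 2² = h² − (0.3721) = 0.425 − 0.3721 = 0.0529.
|λ| = √0.0529 = 0.2300.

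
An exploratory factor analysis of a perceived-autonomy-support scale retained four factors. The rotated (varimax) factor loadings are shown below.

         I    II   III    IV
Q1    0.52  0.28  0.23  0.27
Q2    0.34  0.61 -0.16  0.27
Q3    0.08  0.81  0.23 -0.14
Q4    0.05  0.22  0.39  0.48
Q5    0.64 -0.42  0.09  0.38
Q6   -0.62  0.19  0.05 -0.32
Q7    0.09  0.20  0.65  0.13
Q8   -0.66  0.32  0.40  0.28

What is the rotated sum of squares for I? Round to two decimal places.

1.63

SS loadings for I = 0.52² + 0.34² + 0.08² + 0.05² + 0.64² + (-0.62)² + 0.09² + (-0.66)² = 0.2704 + 0.1156 + 0.0064 + 0.0025 + 0.4096 + 0.3844 + 0.0081 + 0.4356 = 1.6326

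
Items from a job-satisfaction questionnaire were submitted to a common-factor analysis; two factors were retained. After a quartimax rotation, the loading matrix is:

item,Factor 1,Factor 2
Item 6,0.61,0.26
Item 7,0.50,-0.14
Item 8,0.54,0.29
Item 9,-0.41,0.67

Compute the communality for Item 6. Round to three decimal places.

h² = 0.61² + 0.26² = 0.3721 + 0.0676 = 0.4397

0.440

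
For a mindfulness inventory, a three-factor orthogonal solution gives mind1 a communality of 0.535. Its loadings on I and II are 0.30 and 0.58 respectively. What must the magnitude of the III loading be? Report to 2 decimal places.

Under orthogonal rotation h² = Σλ², so λ_III² = h² − (0.4264) = 0.535 − 0.4264 = 0.1086.
|λ| = √0.1086 = 0.3295.

0.33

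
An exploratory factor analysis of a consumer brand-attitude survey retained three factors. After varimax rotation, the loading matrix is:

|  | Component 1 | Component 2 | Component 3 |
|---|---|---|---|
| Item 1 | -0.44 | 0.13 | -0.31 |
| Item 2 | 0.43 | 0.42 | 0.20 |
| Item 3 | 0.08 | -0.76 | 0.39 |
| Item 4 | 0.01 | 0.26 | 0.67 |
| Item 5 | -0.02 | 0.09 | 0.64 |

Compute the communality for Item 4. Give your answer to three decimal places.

0.517

h² = 0.01² + 0.26² + 0.67² = 0.0001 + 0.0676 + 0.4489 = 0.5166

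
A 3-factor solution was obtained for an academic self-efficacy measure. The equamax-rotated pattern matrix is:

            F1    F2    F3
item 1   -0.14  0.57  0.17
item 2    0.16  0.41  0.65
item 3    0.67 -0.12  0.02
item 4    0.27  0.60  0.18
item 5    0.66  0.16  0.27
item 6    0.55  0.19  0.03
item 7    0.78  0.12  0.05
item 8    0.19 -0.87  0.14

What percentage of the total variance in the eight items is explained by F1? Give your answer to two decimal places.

SS loadings for F1 = (-0.14)² + 0.16² + 0.67² + 0.27² + 0.66² + 0.55² + 0.78² + 0.19² = 1.9496
With 8 standardized items, total variance = 8. Proportion = 1.9496/8 = 0.2437 → 24.37%.

24.37%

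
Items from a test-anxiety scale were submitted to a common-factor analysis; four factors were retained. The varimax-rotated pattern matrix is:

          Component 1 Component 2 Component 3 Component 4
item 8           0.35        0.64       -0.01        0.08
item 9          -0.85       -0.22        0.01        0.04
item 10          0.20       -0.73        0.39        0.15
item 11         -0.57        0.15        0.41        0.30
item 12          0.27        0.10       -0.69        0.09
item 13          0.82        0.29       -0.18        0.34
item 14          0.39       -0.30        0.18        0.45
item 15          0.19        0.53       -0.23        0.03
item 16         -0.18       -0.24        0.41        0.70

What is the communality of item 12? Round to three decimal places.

0.567

h² = 0.27² + 0.10² + (-0.69)² + 0.09² = 0.0729 + 0.0100 + 0.4761 + 0.0081 = 0.5671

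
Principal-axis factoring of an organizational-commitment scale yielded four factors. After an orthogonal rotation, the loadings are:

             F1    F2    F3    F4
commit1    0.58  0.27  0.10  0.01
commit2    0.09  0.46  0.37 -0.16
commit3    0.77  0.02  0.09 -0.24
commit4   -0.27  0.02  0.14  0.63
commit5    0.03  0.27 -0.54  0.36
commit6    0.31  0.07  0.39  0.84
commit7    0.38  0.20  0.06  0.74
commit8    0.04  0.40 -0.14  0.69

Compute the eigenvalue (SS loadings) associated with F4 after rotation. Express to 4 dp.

SS loadings for F4 = 0.01² + (-0.16)² + (-0.24)² + 0.63² + 0.36² + 0.84² + 0.74² + 0.69² = 0.0001 + 0.0256 + 0.0576 + 0.3969 + 0.1296 + 0.7056 + 0.5476 + 0.4761 = 2.3391

2.3391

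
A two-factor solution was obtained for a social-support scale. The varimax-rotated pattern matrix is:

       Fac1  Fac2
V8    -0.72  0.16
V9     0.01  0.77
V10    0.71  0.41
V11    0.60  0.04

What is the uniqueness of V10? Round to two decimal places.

h² = 0.71² + 0.41² = 0.5041 + 0.1681 = 0.6722
Uniqueness u² = 1 − h² = 1 − 0.6722 = 0.3278

0.33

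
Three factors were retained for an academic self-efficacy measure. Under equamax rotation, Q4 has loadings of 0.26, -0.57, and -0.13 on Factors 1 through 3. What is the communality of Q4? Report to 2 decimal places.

h² = 0.26² + (-0.57)² + (-0.13)² = 0.0676 + 0.3249 + 0.0169 = 0.4094

0.41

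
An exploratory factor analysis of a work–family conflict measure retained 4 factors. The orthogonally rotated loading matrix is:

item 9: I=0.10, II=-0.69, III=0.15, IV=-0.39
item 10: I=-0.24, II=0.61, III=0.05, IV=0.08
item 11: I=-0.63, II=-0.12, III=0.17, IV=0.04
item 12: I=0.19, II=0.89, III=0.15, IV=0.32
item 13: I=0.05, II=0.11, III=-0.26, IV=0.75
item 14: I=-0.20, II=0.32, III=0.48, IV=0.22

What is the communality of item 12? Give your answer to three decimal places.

h² = 0.19² + 0.89² + 0.15² + 0.32² = 0.0361 + 0.7921 + 0.0225 + 0.1024 = 0.9531

0.953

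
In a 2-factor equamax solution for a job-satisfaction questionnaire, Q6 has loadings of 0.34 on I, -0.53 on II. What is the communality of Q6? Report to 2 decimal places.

0.40

h² = 0.34² + (-0.53)² = 0.1156 + 0.2809 = 0.3965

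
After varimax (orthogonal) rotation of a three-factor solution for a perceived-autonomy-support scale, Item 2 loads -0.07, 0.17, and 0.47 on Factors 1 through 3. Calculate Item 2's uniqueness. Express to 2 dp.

0.75

h² = (-0.07)² + 0.17² + 0.47² = 0.0049 + 0.0289 + 0.2209 = 0.2547
Uniqueness u² = 1 − h² = 1 − 0.2547 = 0.7453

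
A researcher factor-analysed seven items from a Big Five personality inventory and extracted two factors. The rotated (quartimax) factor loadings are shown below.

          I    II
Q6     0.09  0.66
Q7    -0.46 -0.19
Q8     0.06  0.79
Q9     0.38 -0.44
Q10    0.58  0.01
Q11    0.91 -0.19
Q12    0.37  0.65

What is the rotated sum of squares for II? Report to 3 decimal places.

1.748

SS loadings for II = 0.66² + (-0.19)² + 0.79² + (-0.44)² + 0.01² + (-0.19)² + 0.65² = 0.4356 + 0.0361 + 0.6241 + 0.1936 + 0.0001 + 0.0361 + 0.4225 = 1.7481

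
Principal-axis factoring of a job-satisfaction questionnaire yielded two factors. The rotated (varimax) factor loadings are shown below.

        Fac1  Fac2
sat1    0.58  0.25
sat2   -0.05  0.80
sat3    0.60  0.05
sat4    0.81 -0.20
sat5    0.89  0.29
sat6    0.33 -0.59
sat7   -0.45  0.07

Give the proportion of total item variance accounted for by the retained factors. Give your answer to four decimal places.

Communalities: 0.3989, 0.6425, 0.3625, 0.6961, 0.8762, 0.4570, 0.2074; Σh² = 3.6406.
Total variance with 7 standardized items is 7, so the solution explains 3.6406/7 = 0.5201.

0.5201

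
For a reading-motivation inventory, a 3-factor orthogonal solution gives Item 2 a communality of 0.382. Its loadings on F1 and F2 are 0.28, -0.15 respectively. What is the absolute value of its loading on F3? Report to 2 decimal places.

Under orthogonal rotation h² = Σλ², so λ_F3² = h² − (0.1009) = 0.382 − 0.1009 = 0.2811.
|λ| = √0.2811 = 0.5302.

0.53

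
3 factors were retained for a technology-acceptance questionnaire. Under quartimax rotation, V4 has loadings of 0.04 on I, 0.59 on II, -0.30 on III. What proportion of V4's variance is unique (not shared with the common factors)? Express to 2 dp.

0.56

h² = 0.04² + 0.59² + (-0.30)² = 0.0016 + 0.3481 + 0.0900 = 0.4397
Uniqueness u² = 1 − h² = 1 − 0.4397 = 0.5603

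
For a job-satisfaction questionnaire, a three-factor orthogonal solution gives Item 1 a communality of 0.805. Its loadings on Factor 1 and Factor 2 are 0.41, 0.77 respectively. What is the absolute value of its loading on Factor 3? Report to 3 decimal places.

Under orthogonal rotation h² = Σλ², so λ_Factor 3² = h² − (0.7610) = 0.805 − 0.7610 = 0.0440.
|λ| = √0.0440 = 0.2098.

0.210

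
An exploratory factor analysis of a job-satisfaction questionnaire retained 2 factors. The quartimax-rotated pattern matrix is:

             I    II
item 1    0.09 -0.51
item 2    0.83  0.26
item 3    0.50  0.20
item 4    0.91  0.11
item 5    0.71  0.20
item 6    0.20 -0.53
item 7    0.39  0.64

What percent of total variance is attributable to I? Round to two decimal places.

SS loadings for I = 0.09² + 0.83² + 0.50² + 0.91² + 0.71² + 0.20² + 0.39² = 2.4713
With 7 standardized items, total variance = 7. Proportion = 2.4713/7 = 0.3530 → 35.30%.

35.30%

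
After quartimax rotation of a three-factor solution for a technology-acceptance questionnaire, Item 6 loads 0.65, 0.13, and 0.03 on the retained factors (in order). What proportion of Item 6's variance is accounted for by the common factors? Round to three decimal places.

h² = 0.65² + 0.13² + 0.03² = 0.4225 + 0.0169 + 0.0009 = 0.4403

0.440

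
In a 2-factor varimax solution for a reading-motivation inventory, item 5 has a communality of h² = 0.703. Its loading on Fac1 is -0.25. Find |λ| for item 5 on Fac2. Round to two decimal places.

0.80

Under orthogonal rotation h² = Σλ², so λ_Fac2² = h² − (0.0625) = 0.703 − 0.0625 = 0.6405.
|λ| = √0.6405 = 0.8003.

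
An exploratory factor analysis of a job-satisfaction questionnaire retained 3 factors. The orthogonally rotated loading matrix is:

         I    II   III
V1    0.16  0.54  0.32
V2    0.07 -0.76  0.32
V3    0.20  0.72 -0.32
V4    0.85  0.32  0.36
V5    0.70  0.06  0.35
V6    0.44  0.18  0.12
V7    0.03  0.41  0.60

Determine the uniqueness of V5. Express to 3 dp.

0.384

h² = 0.70² + 0.06² + 0.35² = 0.4900 + 0.0036 + 0.1225 = 0.6161
Uniqueness u² = 1 − h² = 1 − 0.6161 = 0.3839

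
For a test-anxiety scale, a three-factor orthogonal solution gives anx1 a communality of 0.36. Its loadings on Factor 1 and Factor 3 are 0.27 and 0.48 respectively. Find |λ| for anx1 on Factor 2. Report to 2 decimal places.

Under orthogonal rotation h² = Σλ², so λ_Factor 2² = h² − (0.3033) = 0.36 − 0.3033 = 0.0567.
|λ| = √0.0567 = 0.2381.

0.24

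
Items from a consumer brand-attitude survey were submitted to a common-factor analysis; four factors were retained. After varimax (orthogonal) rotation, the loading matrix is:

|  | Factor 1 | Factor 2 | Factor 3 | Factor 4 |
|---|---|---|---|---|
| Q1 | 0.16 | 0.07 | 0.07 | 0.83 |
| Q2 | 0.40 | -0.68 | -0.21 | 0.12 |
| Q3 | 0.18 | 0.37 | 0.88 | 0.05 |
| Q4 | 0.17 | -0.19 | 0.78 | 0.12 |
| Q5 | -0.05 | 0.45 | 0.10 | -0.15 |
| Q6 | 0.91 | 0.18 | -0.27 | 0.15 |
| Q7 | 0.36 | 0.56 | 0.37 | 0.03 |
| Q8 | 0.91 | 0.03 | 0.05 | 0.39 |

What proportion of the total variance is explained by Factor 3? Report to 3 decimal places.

SS loadings for Factor 3 = 0.07² + (-0.21)² + 0.88² + 0.78² + 0.10² + (-0.27)² + 0.37² + 0.05² = 1.6541
Proportion of variance = 1.6541 / 8 = 0.2068.

0.207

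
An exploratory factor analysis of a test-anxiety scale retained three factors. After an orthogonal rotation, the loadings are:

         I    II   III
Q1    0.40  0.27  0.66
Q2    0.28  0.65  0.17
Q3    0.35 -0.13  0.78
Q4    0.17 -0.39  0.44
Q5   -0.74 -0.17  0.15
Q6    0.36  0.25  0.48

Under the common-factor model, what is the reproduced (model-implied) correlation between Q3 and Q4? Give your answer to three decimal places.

0.453

r̂ = Σ λ_i·λ_j across factors = (0.35)(0.17) + (-0.13)(-0.39) + (0.78)(0.44)
  = +0.0595 +0.0507 +0.3432 = 0.4534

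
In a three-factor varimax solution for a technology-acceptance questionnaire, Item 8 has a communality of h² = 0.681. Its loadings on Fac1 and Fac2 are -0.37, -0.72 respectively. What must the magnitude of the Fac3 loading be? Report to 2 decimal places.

0.16

Under orthogonal rotation h² = Σλ², so λ_Fac3² = h² − (0.6553) = 0.681 − 0.6553 = 0.0257.
|λ| = √0.0257 = 0.1603.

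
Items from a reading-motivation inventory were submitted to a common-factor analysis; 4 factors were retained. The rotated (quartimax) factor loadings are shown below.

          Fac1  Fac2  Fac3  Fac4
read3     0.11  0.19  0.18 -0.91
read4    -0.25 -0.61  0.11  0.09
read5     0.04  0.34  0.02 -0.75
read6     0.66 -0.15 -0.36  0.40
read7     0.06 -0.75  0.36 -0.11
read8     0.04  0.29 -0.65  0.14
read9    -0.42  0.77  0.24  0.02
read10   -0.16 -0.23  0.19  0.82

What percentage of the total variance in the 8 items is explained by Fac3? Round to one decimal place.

SS loadings for Fac3 = 0.18² + 0.11² + 0.02² + (-0.36)² + 0.36² + (-0.65)² + 0.24² + 0.19² = 0.8203
With 8 standardized items, total variance = 8. Proportion = 0.8203/8 = 0.1025 → 10.25%.

10.3%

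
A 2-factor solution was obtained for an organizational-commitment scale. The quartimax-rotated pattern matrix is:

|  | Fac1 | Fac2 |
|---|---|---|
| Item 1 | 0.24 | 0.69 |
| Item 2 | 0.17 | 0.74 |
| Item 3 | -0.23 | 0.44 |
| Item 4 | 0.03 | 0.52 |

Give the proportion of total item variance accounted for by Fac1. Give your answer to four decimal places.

SS loadings for Fac1 = 0.24² + 0.17² + (-0.23)² + 0.03² = 0.1403
Proportion of variance = 0.1403 / 4 = 0.0351.

0.0351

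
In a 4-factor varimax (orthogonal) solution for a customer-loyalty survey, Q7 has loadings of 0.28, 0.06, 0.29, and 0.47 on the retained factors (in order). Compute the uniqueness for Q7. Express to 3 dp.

h² = 0.28² + 0.06² + 0.29² + 0.47² = 0.0784 + 0.0036 + 0.0841 + 0.2209 = 0.3870
Uniqueness u² = 1 − h² = 1 − 0.3870 = 0.6130

0.613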